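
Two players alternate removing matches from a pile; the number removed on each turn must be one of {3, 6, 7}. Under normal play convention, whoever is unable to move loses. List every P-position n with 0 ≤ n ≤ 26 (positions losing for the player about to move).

0, 1, 2, 10, 11, 12, 20, 21, 22

n :  0  1  2  3  4  5  6  7  8  9 10 11 12 13 14 15 16 17 18 19 20 21 22 23 24 25 26
G :  0  0  0  1  1  1  2  2  2  3  0  0  0  1  1  1  2  2  2  3  0  0  0  1  1  1  2
P-positions are exactly the n with G(n) = 0.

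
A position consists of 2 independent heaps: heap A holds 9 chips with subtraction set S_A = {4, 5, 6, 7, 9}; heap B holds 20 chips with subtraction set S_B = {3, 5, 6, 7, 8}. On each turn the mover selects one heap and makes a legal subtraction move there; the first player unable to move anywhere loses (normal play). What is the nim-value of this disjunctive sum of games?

Heap A, S = {4, 5, 6, 7, 9}:
G(0) = 0
G(1) = mex{} = 0
G(2) = mex{} = 0
G(3) = mex{} = 0
G(4) = mex{0} = 1
G(5) = mex{0,0} = 1
G(6) = mex{0,0,0} = 1
G(7) = mex{0,0,0,0} = 1
G(8) = mex{1,0,0,0} = 2
G(9) = mex{1,1,0,0,0} = 2
G_A(9) = 2.
Heap B, S = {3, 5, 6, 7, 8}:
G(0) = 0
G(1) = mex{} = 0
G(2) = mex{} = 0
G(3) = mex{0} = 1
G(4) = mex{0} = 1
G(5) = mex{0,0} = 1
G(6) = mex{1,0,0} = 2
G(7) = mex{1,0,0,0} = 2
G(8) = mex{1,1,0,0,0} = 2
G(9) = mex{2,1,1,0,0} = 3
G(10) = mex{2,1,1,1,0} = 3
G(11) = mex{2,2,1,1,1} = 0
G(12) = mex{3,2,2,1,1} = 0
G(13) = mex{3,2,2,2,1} = 0
G(14) = mex{0,3,2,2,2} = 1
G(15) = mex{0,3,3,2,2} = 1
G(16) = mex{0,0,3,3,2} = 1
G(17) = mex{1,0,0,3,3} = 2
G(18) = mex{1,0,0,0,3} = 2
G(19) = mex{1,1,0,0,0} = 2
G(20) = mex{2,1,1,0,0} = 3
G_B(20) = 3.
Combined Grundy value = 2 ⊕ 3 = 1.

1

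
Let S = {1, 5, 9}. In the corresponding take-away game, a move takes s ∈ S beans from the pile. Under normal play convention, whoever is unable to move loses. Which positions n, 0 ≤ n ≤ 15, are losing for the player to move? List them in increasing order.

0, 2, 4, 6, 8, 10, 12, 14

n :  0  1  2  3  4  5  6  7  8  9 10 11 12 13 14 15
G :  0  1  0  1  0  1  0  1  0  1  0  1  0  1  0  1
P-positions are exactly the n with G(n) = 0.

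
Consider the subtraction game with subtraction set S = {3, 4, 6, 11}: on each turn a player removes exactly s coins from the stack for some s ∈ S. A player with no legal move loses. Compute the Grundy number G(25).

n :  0  1  2  3  4  5  6  7  8  9 10 11 12 13 14 15 16 17 18 19 20 21 22 23 24 25
G :  0  0  0  1  1  1  2  2  2  0  0  3  1  1  4  2  2  0  0  0  1  1  1  2  2  2

2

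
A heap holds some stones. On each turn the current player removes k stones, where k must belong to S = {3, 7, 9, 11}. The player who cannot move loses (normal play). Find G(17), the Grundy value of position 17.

1

G(0) = 0
G(1) = mex{} = 0
G(2) = mex{} = 0
G(3) = mex{0} = 1
G(4) = mex{0} = 1
G(5) = mex{0} = 1
G(6) = mex{1} = 0
G(7) = mex{1,0} = 2
G(8) = mex{1,0} = 2
G(9) = mex{0,0,0} = 1
G(10) = mex{2,1,0} = 3
G(11) = mex{2,1,0,0} = 3
G(12) = mex{1,1,1,0} = 2
G(13) = mex{3,0,1,0} = 2
G(14) = mex{3,2,1,1} = 0
G(15) = mex{2,2,0,1} = 3
G(16) = mex{2,1,2,1} = 0
G(17) = mex{0,3,2,0} = 1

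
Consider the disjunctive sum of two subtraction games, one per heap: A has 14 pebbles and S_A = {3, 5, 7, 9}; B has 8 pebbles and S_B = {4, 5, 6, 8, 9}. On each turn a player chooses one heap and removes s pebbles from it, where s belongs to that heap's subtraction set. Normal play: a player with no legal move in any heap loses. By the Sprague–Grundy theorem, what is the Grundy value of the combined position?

2

Heap A, S = {3, 5, 7, 9}:
G(0) = 0
G(1) = mex{} = 0
G(2) = mex{} = 0
G(3) = mex{0} = 1
G(4) = mex{0} = 1
G(5) = mex{0,0} = 1
G(6) = mex{1,0} = 2
G(7) = mex{1,0,0} = 2
G(8) = mex{1,1,0} = 2
G(9) = mex{2,1,0,0} = 3
G(10) = mex{2,1,1,0} = 3
G(11) = mex{2,2,1,0} = 3
G(12) = mex{3,2,1,1} = 0
G(13) = mex{3,2,2,1} = 0
G(14) = mex{3,3,2,1} = 0
G_A(14) = 0.
Heap B, S = {4, 5, 6, 8, 9}:
n : 0 1 2 3 4 5 6 7 8
G : 0 0 0 0 1 1 1 1 2
G_B(8) = 2.
Combined Grundy value = 0 ⊕ 2 = 2.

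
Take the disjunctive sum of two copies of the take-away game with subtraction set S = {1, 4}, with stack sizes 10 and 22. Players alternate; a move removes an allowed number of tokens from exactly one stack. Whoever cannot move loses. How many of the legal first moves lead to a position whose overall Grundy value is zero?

0

All stacks use S = {1, 4}:
n :  0  1  2  3  4  5  6  7  8  9 10 11 12 13 14 15 16 17 18 19 20 21 22
G :  0  1  0  1  2  0  1  0  1  2  0  1  0  1  2  0  1  0  1  2  0  1  0
Stack A: G(10) = 0.
Stack B: G(22) = 0.
Combined Grundy value = 0 ⊕ 0 = 0.
A winning move leaves total XOR = 0, i.e. changes one component's Grundy value g to g ⊕ X where X is the current total.
Stack A: target g' = 0⊕0 = 0, but every legal move changes the Grundy value (mex property), so 0 moves.
Stack B: target g' = 0⊕0 = 0, but every legal move changes the Grundy value (mex property), so 0 moves.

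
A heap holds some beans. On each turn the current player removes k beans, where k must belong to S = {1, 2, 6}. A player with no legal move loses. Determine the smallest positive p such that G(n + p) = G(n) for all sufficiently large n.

G(0) = 0
G(1) = mex{0} = 1
G(2) = mex{1,0} = 2
G(3) = mex{2,1} = 0
G(4) = mex{0,2} = 1
G(5) = mex{1,0} = 2
G(6) = mex{2,1,0} = 3
G(7) = mex{3,2,1} = 0
G(8) = mex{0,3,2} = 1
G(9) = mex{1,0,0} = 2
G(10) = mex{2,1,1} = 0
G(11) = mex{0,2,2} = 1
G(12) = mex{1,0,3} = 2
G(13) = mex{2,1,0} = 3
G(14) = mex{3,2,1} = 0
G(15) = mex{0,3,2} = 1
G(n+7) = G(n) holds for n = 0,…,5 (a full window of length max(S) = 6), so the sequence is purely periodic with period 7.

7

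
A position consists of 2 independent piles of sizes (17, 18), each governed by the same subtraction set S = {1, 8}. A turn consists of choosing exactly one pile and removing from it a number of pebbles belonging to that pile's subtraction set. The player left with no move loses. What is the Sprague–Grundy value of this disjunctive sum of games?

2

All piles use S = {1, 8}:
n :  0  1  2  3  4  5  6  7  8  9 10 11 12 13 14 15 16 17 18
G :  0  1  0  1  0  1  0  1  2  0  1  0  1  0  1  0  1  2  0
Pile A: G(17) = 2.
Pile B: G(18) = 0.
Combined Grundy value = 2 ⊕ 0 = 2.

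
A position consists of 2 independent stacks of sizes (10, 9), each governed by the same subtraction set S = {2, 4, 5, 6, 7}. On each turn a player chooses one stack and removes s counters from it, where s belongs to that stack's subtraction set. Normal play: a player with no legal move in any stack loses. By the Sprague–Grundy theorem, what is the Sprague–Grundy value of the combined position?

All stacks use S = {2, 4, 5, 6, 7}:
G(0) = 0
G(1) = mex{} = 0
G(2) = mex{0} = 1
G(3) = mex{0} = 1
G(4) = mex{1,0} = 2
G(5) = mex{1,0,0} = 2
G(6) = mex{2,1,0,0} = 3
G(7) = mex{2,1,1,0,0} = 3
G(8) = mex{3,2,1,1,0} = 4
G(9) = mex{3,2,2,1,1} = 0
G(10) = mex{4,3,2,2,1} = 0
Stack A: G(10) = 0.
Stack B: G(9) = 0.
Combined Grundy value = 0 ⊕ 0 = 0.

0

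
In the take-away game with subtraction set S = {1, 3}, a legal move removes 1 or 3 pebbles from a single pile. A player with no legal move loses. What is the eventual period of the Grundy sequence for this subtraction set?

2

G(0) = 0
G(1) = mex{0} = 1
G(2) = mex{1} = 0
G(3) = mex{0,0} = 1
G(4) = mex{1,1} = 0
G(5) = mex{0,0} = 1
G(6) = mex{1,1} = 0
G(7) = mex{0,0} = 1
G(8) = mex{1,1} = 0
G(9) = mex{0,0} = 1
G(10) = mex{1,1} = 0
G(11) = mex{0,0} = 1
G(12) = mex{1,1} = 0
G(13) = mex{0,0} = 1
G(14) = mex{1,1} = 0
G(n+2) = G(n) holds for n = 0,…,2 (a full window of length max(S) = 3), so the sequence is purely periodic with period 2.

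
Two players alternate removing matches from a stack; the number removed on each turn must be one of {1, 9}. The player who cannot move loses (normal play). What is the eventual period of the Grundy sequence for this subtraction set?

2

n :  0  1  2  3  4  5  6  7  8  9 10 11 12 13 14
G :  0  1  0  1  0  1  0  1  0  1  0  1  0  1  0
G(n+2) = G(n) holds for n = 0,…,8 (a full window of length max(S) = 9), so the sequence is purely periodic with period 2.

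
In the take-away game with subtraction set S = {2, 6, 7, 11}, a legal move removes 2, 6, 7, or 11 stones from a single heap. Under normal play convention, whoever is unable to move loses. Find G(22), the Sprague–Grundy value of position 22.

0

n :  0  1  2  3  4  5  6  7  8  9 10 11 12 13 14 15 16 17 18 19 20 21 22
G :  0  0  1  1  0  0  1  1  2  0  3  1  2  0  0  1  1  0  0  1  1  2  0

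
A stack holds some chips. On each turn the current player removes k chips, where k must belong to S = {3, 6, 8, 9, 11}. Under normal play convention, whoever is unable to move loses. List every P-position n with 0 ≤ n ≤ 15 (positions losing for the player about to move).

n :  0  1  2  3  4  5  6  7  8  9 10 11 12 13 14 15
G :  0  0  0  1  1  1  2  2  2  3  3  3  4  4  0  0
P-positions are exactly the n with G(n) = 0.

0, 1, 2, 14, 15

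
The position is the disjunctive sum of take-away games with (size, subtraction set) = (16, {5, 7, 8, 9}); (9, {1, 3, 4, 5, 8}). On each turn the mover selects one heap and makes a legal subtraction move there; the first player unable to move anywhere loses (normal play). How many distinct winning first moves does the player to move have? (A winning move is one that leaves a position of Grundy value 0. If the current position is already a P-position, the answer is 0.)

0

Heap A, S = {5, 7, 8, 9}:
G(0) = 0
G(1) = mex{} = 0
G(2) = mex{} = 0
G(3) = mex{} = 0
G(4) = mex{} = 0
G(5) = mex{0} = 1
G(6) = mex{0} = 1
G(7) = mex{0,0} = 1
G(8) = mex{0,0,0} = 1
G(9) = mex{0,0,0,0} = 1
G(10) = mex{1,0,0,0} = 2
G(11) = mex{1,0,0,0} = 2
G(12) = mex{1,1,0,0} = 2
G(13) = mex{1,1,1,0} = 2
G(14) = mex{1,1,1,1} = 0
G(15) = mex{2,1,1,1} = 0
G(16) = mex{2,1,1,1} = 0
G_A(16) = 0.
Heap B, S = {1, 3, 4, 5, 8}:
G(0) = 0
G(1) = mex{0} = 1
G(2) = mex{1} = 0
G(3) = mex{0,0} = 1
G(4) = mex{1,1,0} = 2
G(5) = mex{2,0,1,0} = 3
G(6) = mex{3,1,0,1} = 2
G(7) = mex{2,2,1,0} = 3
G(8) = mex{3,3,2,1,0} = 4
G(9) = mex{4,2,3,2,1} = 0
G_B(9) = 0.
Combined Grundy value = 0 ⊕ 0 = 0.
A winning move leaves total XOR = 0, i.e. changes one component's Grundy value g to g ⊕ X where X is the current total.
Heap A: target g' = 0⊕0 = 0, but every legal move changes the Grundy value (mex property), so 0 moves.
Heap B: target g' = 0⊕0 = 0, but every legal move changes the Grundy value (mex property), so 0 moves.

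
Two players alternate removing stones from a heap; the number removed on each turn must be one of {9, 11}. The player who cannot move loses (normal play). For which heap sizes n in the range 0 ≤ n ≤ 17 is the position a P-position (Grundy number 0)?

G(0) = 0
G(1) = mex{} = 0
G(2) = mex{} = 0
G(3) = mex{} = 0
G(4) = mex{} = 0
G(5) = mex{} = 0
G(6) = mex{} = 0
G(7) = mex{} = 0
G(8) = mex{} = 0
G(9) = mex{0} = 1
G(10) = mex{0} = 1
G(11) = mex{0,0} = 1
G(12) = mex{0,0} = 1
G(13) = mex{0,0} = 1
G(14) = mex{0,0} = 1
G(15) = mex{0,0} = 1
G(16) = mex{0,0} = 1
G(17) = mex{0,0} = 1
P-positions are exactly the n with G(n) = 0.

0, 1, 2, 3, 4, 5, 6, 7, 8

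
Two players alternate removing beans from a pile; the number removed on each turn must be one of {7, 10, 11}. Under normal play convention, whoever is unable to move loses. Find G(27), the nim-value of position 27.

1

G(0) = 0
G(1) = mex{} = 0
G(2) = mex{} = 0
G(3) = mex{} = 0
G(4) = mex{} = 0
G(5) = mex{} = 0
G(6) = mex{} = 0
G(7) = mex{0} = 1
G(8) = mex{0} = 1
G(9) = mex{0} = 1
G(10) = mex{0,0} = 1
G(11) = mex{0,0,0} = 1
G(12) = mex{0,0,0} = 1
G(13) = mex{0,0,0} = 1
G(14) = mex{1,0,0} = 2
G(15) = mex{1,0,0} = 2
G(16) = mex{1,0,0} = 2
G(17) = mex{1,1,0} = 2
G(18) = mex{1,1,1} = 0
G(19) = mex{1,1,1} = 0
G(20) = mex{1,1,1} = 0
G(21) = mex{2,1,1} = 0
G(22) = mex{2,1,1} = 0
G(23) = mex{2,1,1} = 0
G(24) = mex{2,2,1} = 0
G(25) = mex{0,2,2} = 1
G(26) = mex{0,2,2} = 1
G(27) = mex{0,2,2} = 1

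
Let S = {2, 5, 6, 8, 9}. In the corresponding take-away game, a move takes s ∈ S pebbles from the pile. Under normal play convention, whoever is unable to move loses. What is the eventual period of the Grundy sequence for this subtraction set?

n :  0  1  2  3  4  5  6  7  8  9 10 11 12 13 14 15 16 17 18 19 20 21 22 23 24 25 26 27 28 29
G :  0  0  1  1  0  2  1  3  2  2  3  0  2  1  0  0  1  1  0  2  1  3  2  2  3  0  2  1  0  0
G(n+14) = G(n) holds for n = 0,…,8 (a full window of length max(S) = 9), so the sequence is purely periodic with period 14.

14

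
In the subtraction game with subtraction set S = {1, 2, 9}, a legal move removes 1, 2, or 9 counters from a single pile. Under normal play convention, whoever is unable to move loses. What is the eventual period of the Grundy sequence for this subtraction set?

10

n :  0  1  2  3  4  5  6  7  8  9 10 11 12 13 14 15 16 17 18 19 20 21
G :  0  1  2  0  1  2  0  1  2  3  0  1  2  0  1  2  0  1  2  3  0  1
G(n+10) = G(n) holds for n = 0,…,8 (a full window of length max(S) = 9), so the sequence is purely periodic with period 10.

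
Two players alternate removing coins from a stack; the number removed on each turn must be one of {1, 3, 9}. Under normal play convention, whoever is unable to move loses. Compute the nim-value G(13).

1

G(0) = 0
G(1) = mex{0} = 1
G(2) = mex{1} = 0
G(3) = mex{0,0} = 1
G(4) = mex{1,1} = 0
G(5) = mex{0,0} = 1
G(6) = mex{1,1} = 0
G(7) = mex{0,0} = 1
G(8) = mex{1,1} = 0
G(9) = mex{0,0,0} = 1
G(10) = mex{1,1,1} = 0
G(11) = mex{0,0,0} = 1
G(12) = mex{1,1,1} = 0
G(13) = mex{0,0,0} = 1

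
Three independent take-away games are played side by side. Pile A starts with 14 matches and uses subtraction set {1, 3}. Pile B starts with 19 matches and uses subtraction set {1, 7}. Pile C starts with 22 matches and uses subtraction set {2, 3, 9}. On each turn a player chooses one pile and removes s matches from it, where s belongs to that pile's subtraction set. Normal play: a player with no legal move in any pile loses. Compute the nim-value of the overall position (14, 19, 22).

Pile A, S = {1, 3}:
G(0) = 0
G(1) = mex{0} = 1
G(2) = mex{1} = 0
G(3) = mex{0,0} = 1
G(4) = mex{1,1} = 0
G(5) = mex{0,0} = 1
G(6) = mex{1,1} = 0
G(7) = mex{0,0} = 1
G(8) = mex{1,1} = 0
G(9) = mex{0,0} = 1
G(10) = mex{1,1} = 0
G(11) = mex{0,0} = 1
G(12) = mex{1,1} = 0
G(13) = mex{0,0} = 1
G(14) = mex{1,1} = 0
G_A(14) = 0.
Pile B, S = {1, 7}:
n :  0  1  2  3  4  5  6  7  8  9 10 11 12 13 14 15 16 17 18 19
G :  0  1  0  1  0  1  0  1  0  1  0  1  0  1  0  1  0  1  0  1
G_B(19) = 1.
Pile C, S = {2, 3, 9}:
G(0) = 0
G(1) = mex{} = 0
G(2) = mex{0} = 1
G(3) = mex{0,0} = 1
G(4) = mex{1,0} = 2
G(5) = mex{1,1} = 0
G(6) = mex{2,1} = 0
G(7) = mex{0,2} = 1
G(8) = mex{0,0} = 1
G(9) = mex{1,0,0} = 2
G(10) = mex{1,1,0} = 2
G(11) = mex{2,1,1} = 0
G(12) = mex{2,2,1} = 0
G(13) = mex{0,2,2} = 1
G(14) = mex{0,0,0} = 1
G(15) = mex{1,0,0} = 2
G(16) = mex{1,1,1} = 0
G(17) = mex{2,1,1} = 0
G(18) = mex{0,2,2} = 1
G(19) = mex{0,0,2} = 1
G(20) = mex{1,0,0} = 2
G(21) = mex{1,1,0} = 2
G(22) = mex{2,1,1} = 0
G_C(22) = 0.
Combined Grundy value = 0 ⊕ 1 ⊕ 0 = 1.

1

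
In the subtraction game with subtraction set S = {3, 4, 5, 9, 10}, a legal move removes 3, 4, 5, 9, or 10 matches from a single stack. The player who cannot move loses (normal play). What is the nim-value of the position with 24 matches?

3

n :  0  1  2  3  4  5  6  7  8  9 10 11 12 13 14 15 16 17 18 19 20 21 22 23 24
G :  0  0  0  1  1  1  2  2  0  3  3  1  4  2  0  0  0  1  1  1  2  2  0  3  3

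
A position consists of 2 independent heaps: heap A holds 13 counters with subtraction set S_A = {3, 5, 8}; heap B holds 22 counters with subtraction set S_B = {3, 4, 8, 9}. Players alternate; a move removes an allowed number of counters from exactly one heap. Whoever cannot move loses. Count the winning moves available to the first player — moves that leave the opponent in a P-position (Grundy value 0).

4

Heap A, S = {3, 5, 8}:
n :  0  1  2  3  4  5  6  7  8  9 10 11 12 13
G :  0  0  0  1  1  1  2  2  2  3  3  0  0  0
G_A(13) = 0.
Heap B, S = {3, 4, 8, 9}:
n :  0  1  2  3  4  5  6  7  8  9 10 11 12 13 14 15 16 17 18 19 20 21 22
G :  0  0  0  1  1  1  2  0  2  3  1  3  0  0  0  1  1  1  2  0  2  3  1
G_B(22) = 1.
Combined Grundy value = 0 ⊕ 1 = 1.
A winning move leaves total XOR = 0, i.e. changes one component's Grundy value g to g ⊕ X where X is the current total.
Heap A: need g' = 0⊕1 = 1. Options: 13−3→G=3, 13−5→G=2, 13−8→G=1. Hits: 1.
Heap B: need g' = 1⊕1 = 0. Options: 22−3→G=0, 22−4→G=2, 22−8→G=0, 22−9→G=0. Hits: 3.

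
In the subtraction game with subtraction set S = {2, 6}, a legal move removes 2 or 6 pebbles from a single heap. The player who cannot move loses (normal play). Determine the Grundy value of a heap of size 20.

0

G(0) = 0
G(1) = mex{} = 0
G(2) = mex{0} = 1
G(3) = mex{0} = 1
G(4) = mex{1} = 0
G(5) = mex{1} = 0
G(6) = mex{0,0} = 1
G(7) = mex{0,0} = 1
G(8) = mex{1,1} = 0
G(9) = mex{1,1} = 0
G(10) = mex{0,0} = 1
G(11) = mex{0,0} = 1
G(12) = mex{1,1} = 0
G(13) = mex{1,1} = 0
G(14) = mex{0,0} = 1
G(15) = mex{0,0} = 1
G(16) = mex{1,1} = 0
G(17) = mex{1,1} = 0
G(18) = mex{0,0} = 1
G(19) = mex{0,0} = 1
G(20) = mex{1,1} = 0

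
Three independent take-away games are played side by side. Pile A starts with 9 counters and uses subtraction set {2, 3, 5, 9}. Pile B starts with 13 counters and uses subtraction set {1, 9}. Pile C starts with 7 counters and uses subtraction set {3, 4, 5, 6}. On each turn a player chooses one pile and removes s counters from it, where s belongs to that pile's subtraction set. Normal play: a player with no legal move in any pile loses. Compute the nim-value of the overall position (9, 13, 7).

Pile A, S = {2, 3, 5, 9}:
G(0) = 0
G(1) = mex{} = 0
G(2) = mex{0} = 1
G(3) = mex{0,0} = 1
G(4) = mex{1,0} = 2
G(5) = mex{1,1,0} = 2
G(6) = mex{2,1,0} = 3
G(7) = mex{2,2,1} = 0
G(8) = mex{3,2,1} = 0
G(9) = mex{0,3,2,0} = 1
G_A(9) = 1.
Pile B, S = {1, 9}:
n :  0  1  2  3  4  5  6  7  8  9 10 11 12 13
G :  0  1  0  1  0  1  0  1  0  1  0  1  0  1
G_B(13) = 1.
Pile C, S = {3, 4, 5, 6}:
G(0) = 0
G(1) = mex{} = 0
G(2) = mex{} = 0
G(3) = mex{0} = 1
G(4) = mex{0,0} = 1
G(5) = mex{0,0,0} = 1
G(6) = mex{1,0,0,0} = 2
G(7) = mex{1,1,0,0} = 2
G_C(7) = 2.
Combined Grundy value = 1 ⊕ 1 ⊕ 2 = 2.

2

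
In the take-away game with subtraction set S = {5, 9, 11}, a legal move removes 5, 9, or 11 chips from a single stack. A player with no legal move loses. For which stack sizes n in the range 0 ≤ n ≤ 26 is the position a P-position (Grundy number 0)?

G(0) = 0
G(1) = mex{} = 0
G(2) = mex{} = 0
G(3) = mex{} = 0
G(4) = mex{} = 0
G(5) = mex{0} = 1
G(6) = mex{0} = 1
G(7) = mex{0} = 1
G(8) = mex{0} = 1
G(9) = mex{0,0} = 1
G(10) = mex{1,0} = 2
G(11) = mex{1,0,0} = 2
G(12) = mex{1,0,0} = 2
G(13) = mex{1,0,0} = 2
G(14) = mex{1,1,0} = 2
G(15) = mex{2,1,0} = 3
G(16) = mex{2,1,1} = 0
G(17) = mex{2,1,1} = 0
G(18) = mex{2,1,1} = 0
G(19) = mex{2,2,1} = 0
G(20) = mex{3,2,1} = 0
G(21) = mex{0,2,2} = 1
G(22) = mex{0,2,2} = 1
G(23) = mex{0,2,2} = 1
G(24) = mex{0,3,2} = 1
G(25) = mex{0,0,2} = 1
G(26) = mex{1,0,3} = 2
P-positions are exactly the n with G(n) = 0.

0, 1, 2, 3, 4, 16, 17, 18, 19, 20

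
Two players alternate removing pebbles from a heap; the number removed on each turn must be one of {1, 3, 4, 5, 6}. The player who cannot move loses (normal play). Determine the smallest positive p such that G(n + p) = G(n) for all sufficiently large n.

9

G(0) = 0
G(1) = mex{0} = 1
G(2) = mex{1} = 0
G(3) = mex{0,0} = 1
G(4) = mex{1,1,0} = 2
G(5) = mex{2,0,1,0} = 3
G(6) = mex{3,1,0,1,0} = 2
G(7) = mex{2,2,1,0,1} = 3
G(8) = mex{3,3,2,1,0} = 4
G(9) = mex{4,2,3,2,1} = 0
G(10) = mex{0,3,2,3,2} = 1
G(11) = mex{1,4,3,2,3} = 0
G(12) = mex{0,0,4,3,2} = 1
G(13) = mex{1,1,0,4,3} = 2
G(14) = mex{2,0,1,0,4} = 3
G(15) = mex{3,1,0,1,0} = 2
G(16) = mex{2,2,1,0,1} = 3
G(17) = mex{3,3,2,1,0} = 4
G(18) = mex{4,2,3,2,1} = 0
G(19) = mex{0,3,2,3,2} = 1
G(n+9) = G(n) holds for n = 0,…,5 (a full window of length max(S) = 6), so the sequence is purely periodic with period 9.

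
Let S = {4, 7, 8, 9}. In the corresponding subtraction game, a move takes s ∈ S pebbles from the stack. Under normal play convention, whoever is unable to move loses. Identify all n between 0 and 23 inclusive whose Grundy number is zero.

G(0) = 0
G(1) = mex{} = 0
G(2) = mex{} = 0
G(3) = mex{} = 0
G(4) = mex{0} = 1
G(5) = mex{0} = 1
G(6) = mex{0} = 1
G(7) = mex{0,0} = 1
G(8) = mex{1,0,0} = 2
G(9) = mex{1,0,0,0} = 2
G(10) = mex{1,0,0,0} = 2
G(11) = mex{1,1,0,0} = 2
G(12) = mex{2,1,1,0} = 3
G(13) = mex{2,1,1,1} = 0
G(14) = mex{2,1,1,1} = 0
G(15) = mex{2,2,1,1} = 0
G(16) = mex{3,2,2,1} = 0
G(17) = mex{0,2,2,2} = 1
G(18) = mex{0,2,2,2} = 1
G(19) = mex{0,3,2,2} = 1
G(20) = mex{0,0,3,2} = 1
G(21) = mex{1,0,0,3} = 2
G(22) = mex{1,0,0,0} = 2
G(23) = mex{1,0,0,0} = 2
P-positions are exactly the n with G(n) = 0.

0, 1, 2, 3, 13, 14, 15, 16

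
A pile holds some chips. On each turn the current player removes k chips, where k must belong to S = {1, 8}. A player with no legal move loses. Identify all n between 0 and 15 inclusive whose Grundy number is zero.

0, 2, 4, 6, 9, 11, 13, 15

n :  0  1  2  3  4  5  6  7  8  9 10 11 12 13 14 15
G :  0  1  0  1  0  1  0  1  2  0  1  0  1  0  1  0
P-positions are exactly the n with G(n) = 0.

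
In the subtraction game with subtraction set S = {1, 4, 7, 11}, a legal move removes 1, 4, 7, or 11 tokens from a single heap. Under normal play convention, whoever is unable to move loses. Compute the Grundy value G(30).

2

G(0) = 0
G(1) = mex{0} = 1
G(2) = mex{1} = 0
G(3) = mex{0} = 1
G(4) = mex{1,0} = 2
G(5) = mex{2,1} = 0
G(6) = mex{0,0} = 1
G(7) = mex{1,1,0} = 2
G(8) = mex{2,2,1} = 0
G(9) = mex{0,0,0} = 1
G(10) = mex{1,1,1} = 0
G(11) = mex{0,2,2,0} = 1
G(12) = mex{1,0,0,1} = 2
G(13) = mex{2,1,1,0} = 3
G(14) = mex{3,0,2,1} = 4
G(15) = mex{4,1,0,2} = 3
G(16) = mex{3,2,1,0} = 4
G(17) = mex{4,3,0,1} = 2
G(18) = mex{2,4,1,2} = 0
G(19) = mex{0,3,2,0} = 1
G(20) = mex{1,4,3,1} = 0
G(21) = mex{0,2,4,0} = 1
G(22) = mex{1,0,3,1} = 2
G(23) = mex{2,1,4,2} = 0
G(24) = mex{0,0,2,3} = 1
G(25) = mex{1,1,0,4} = 2
G(26) = mex{2,2,1,3} = 0
G(27) = mex{0,0,0,4} = 1
G(28) = mex{1,1,1,2} = 0
G(29) = mex{0,2,2,0} = 1
G(30) = mex{1,0,0,1} = 2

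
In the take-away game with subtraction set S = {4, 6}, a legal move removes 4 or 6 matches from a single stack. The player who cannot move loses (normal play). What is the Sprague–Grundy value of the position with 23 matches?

G(0) = 0
G(1) = mex{} = 0
G(2) = mex{} = 0
G(3) = mex{} = 0
G(4) = mex{0} = 1
G(5) = mex{0} = 1
G(6) = mex{0,0} = 1
G(7) = mex{0,0} = 1
G(8) = mex{1,0} = 2
G(9) = mex{1,0} = 2
G(10) = mex{1,1} = 0
G(11) = mex{1,1} = 0
G(12) = mex{2,1} = 0
G(13) = mex{2,1} = 0
G(14) = mex{0,2} = 1
G(15) = mex{0,2} = 1
G(16) = mex{0,0} = 1
G(17) = mex{0,0} = 1
G(18) = mex{1,0} = 2
G(19) = mex{1,0} = 2
G(20) = mex{1,1} = 0
G(21) = mex{1,1} = 0
G(22) = mex{2,1} = 0
G(23) = mex{2,1} = 0

0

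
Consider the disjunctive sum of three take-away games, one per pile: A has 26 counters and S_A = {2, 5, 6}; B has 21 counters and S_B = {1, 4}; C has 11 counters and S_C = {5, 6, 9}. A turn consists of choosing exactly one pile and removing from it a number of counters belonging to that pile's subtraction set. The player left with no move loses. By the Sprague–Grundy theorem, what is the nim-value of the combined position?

Pile A, S = {2, 5, 6}:
G(0) = 0
G(1) = mex{} = 0
G(2) = mex{0} = 1
G(3) = mex{0} = 1
G(4) = mex{1} = 0
G(5) = mex{1,0} = 2
G(6) = mex{0,0,0} = 1
G(7) = mex{2,1,0} = 3
G(8) = mex{1,1,1} = 0
G(9) = mex{3,0,1} = 2
G(10) = mex{0,2,0} = 1
G(11) = mex{2,1,2} = 0
G(12) = mex{1,3,1} = 0
G(13) = mex{0,0,3} = 1
G(14) = mex{0,2,0} = 1
G(15) = mex{1,1,2} = 0
G(16) = mex{1,0,1} = 2
G(17) = mex{0,0,0} = 1
G(18) = mex{2,1,0} = 3
G(19) = mex{1,1,1} = 0
G(20) = mex{3,0,1} = 2
G(21) = mex{0,2,0} = 1
G(22) = mex{2,1,2} = 0
G(23) = mex{1,3,1} = 0
G(24) = mex{0,0,3} = 1
G(25) = mex{0,2,0} = 1
G(26) = mex{1,1,2} = 0
G_A(26) = 0.
Pile B, S = {1, 4}:
G(0) = 0
G(1) = mex{0} = 1
G(2) = mex{1} = 0
G(3) = mex{0} = 1
G(4) = mex{1,0} = 2
G(5) = mex{2,1} = 0
G(6) = mex{0,0} = 1
G(7) = mex{1,1} = 0
G(8) = mex{0,2} = 1
G(9) = mex{1,0} = 2
G(10) = mex{2,1} = 0
G(11) = mex{0,0} = 1
G(12) = mex{1,1} = 0
G(13) = mex{0,2} = 1
G(14) = mex{1,0} = 2
G(15) = mex{2,1} = 0
G(16) = mex{0,0} = 1
G(17) = mex{1,1} = 0
G(18) = mex{0,2} = 1
G(19) = mex{1,0} = 2
G(20) = mex{2,1} = 0
G(21) = mex{0,0} = 1
G_B(21) = 1.
Pile C, S = {5, 6, 9}:
G(0) = 0
G(1) = mex{} = 0
G(2) = mex{} = 0
G(3) = mex{} = 0
G(4) = mex{} = 0
G(5) = mex{0} = 1
G(6) = mex{0,0} = 1
G(7) = mex{0,0} = 1
G(8) = mex{0,0} = 1
G(9) = mex{0,0,0} = 1
G(10) = mex{1,0,0} = 2
G(11) = mex{1,1,0} = 2
G_C(11) = 2.
Combined Grundy value = 0 ⊕ 1 ⊕ 2 = 3.

3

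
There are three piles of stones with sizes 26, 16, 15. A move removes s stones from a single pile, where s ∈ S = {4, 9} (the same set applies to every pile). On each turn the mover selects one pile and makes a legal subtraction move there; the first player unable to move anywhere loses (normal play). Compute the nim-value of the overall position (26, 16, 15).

0

All piles use S = {4, 9}:
n :  0  1  2  3  4  5  6  7  8  9 10 11 12 13 14 15 16 17 18 19 20 21 22 23 24 25 26
G :  0  0  0  0  1  1  1  1  0  2  2  2  1  0  0  0  0  1  1  1  1  0  2  2  2  1  0
Pile A: G(26) = 0.
Pile B: G(16) = 0.
Pile C: G(15) = 0.
Combined Grundy value = 0 ⊕ 0 ⊕ 0 = 0.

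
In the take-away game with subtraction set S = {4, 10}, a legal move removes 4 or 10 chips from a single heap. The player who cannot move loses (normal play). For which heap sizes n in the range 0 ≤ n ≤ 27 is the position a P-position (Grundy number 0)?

G(0) = 0
G(1) = mex{} = 0
G(2) = mex{} = 0
G(3) = mex{} = 0
G(4) = mex{0} = 1
G(5) = mex{0} = 1
G(6) = mex{0} = 1
G(7) = mex{0} = 1
G(8) = mex{1} = 0
G(9) = mex{1} = 0
G(10) = mex{1,0} = 2
G(11) = mex{1,0} = 2
G(12) = mex{0,0} = 1
G(13) = mex{0,0} = 1
G(14) = mex{2,1} = 0
G(15) = mex{2,1} = 0
G(16) = mex{1,1} = 0
G(17) = mex{1,1} = 0
G(18) = mex{0,0} = 1
G(19) = mex{0,0} = 1
G(20) = mex{0,2} = 1
G(21) = mex{0,2} = 1
G(22) = mex{1,1} = 0
G(23) = mex{1,1} = 0
G(24) = mex{1,0} = 2
G(25) = mex{1,0} = 2
G(26) = mex{0,0} = 1
G(27) = mex{0,0} = 1
P-positions are exactly the n with G(n) = 0.

0, 1, 2, 3, 8, 9, 14, 15, 16, 17, 22, 23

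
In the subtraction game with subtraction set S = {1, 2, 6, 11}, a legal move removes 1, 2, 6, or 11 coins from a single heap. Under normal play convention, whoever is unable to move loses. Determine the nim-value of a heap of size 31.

G(0) = 0
G(1) = mex{0} = 1
G(2) = mex{1,0} = 2
G(3) = mex{2,1} = 0
G(4) = mex{0,2} = 1
G(5) = mex{1,0} = 2
G(6) = mex{2,1,0} = 3
G(7) = mex{3,2,1} = 0
G(8) = mex{0,3,2} = 1
G(9) = mex{1,0,0} = 2
G(10) = mex{2,1,1} = 0
G(11) = mex{0,2,2,0} = 1
G(12) = mex{1,0,3,1} = 2
G(13) = mex{2,1,0,2} = 3
G(14) = mex{3,2,1,0} = 4
G(15) = mex{4,3,2,1} = 0
G(16) = mex{0,4,0,2} = 1
G(17) = mex{1,0,1,3} = 2
G(18) = mex{2,1,2,0} = 3
G(19) = mex{3,2,3,1} = 0
G(20) = mex{0,3,4,2} = 1
G(21) = mex{1,0,0,0} = 2
G(22) = mex{2,1,1,1} = 0
G(23) = mex{0,2,2,2} = 1
G(24) = mex{1,0,3,3} = 2
G(25) = mex{2,1,0,4} = 3
G(26) = mex{3,2,1,0} = 4
G(27) = mex{4,3,2,1} = 0
G(28) = mex{0,4,0,2} = 1
G(29) = mex{1,0,1,3} = 2
G(30) = mex{2,1,2,0} = 3
G(31) = mex{3,2,3,1} = 0

0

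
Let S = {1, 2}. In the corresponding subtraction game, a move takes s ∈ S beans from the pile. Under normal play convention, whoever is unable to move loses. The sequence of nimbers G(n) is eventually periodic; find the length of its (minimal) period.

3

G(0) = 0
G(1) = mex{0} = 1
G(2) = mex{1,0} = 2
G(3) = mex{2,1} = 0
G(4) = mex{0,2} = 1
G(5) = mex{1,0} = 2
G(6) = mex{2,1} = 0
G(7) = mex{0,2} = 1
G(8) = mex{1,0} = 2
G(9) = mex{2,1} = 0
G(10) = mex{0,2} = 1
G(11) = mex{1,0} = 2
G(12) = mex{2,1} = 0
G(13) = mex{0,2} = 1
G(14) = mex{1,0} = 2
G(n+3) = G(n) holds for n = 0,…,1 (a full window of length max(S) = 2), so the sequence is purely periodic with period 3.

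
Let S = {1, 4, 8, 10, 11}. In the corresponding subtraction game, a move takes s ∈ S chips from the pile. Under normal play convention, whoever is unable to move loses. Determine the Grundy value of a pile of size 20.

G(0) = 0
G(1) = mex{0} = 1
G(2) = mex{1} = 0
G(3) = mex{0} = 1
G(4) = mex{1,0} = 2
G(5) = mex{2,1} = 0
G(6) = mex{0,0} = 1
G(7) = mex{1,1} = 0
G(8) = mex{0,2,0} = 1
G(9) = mex{1,0,1} = 2
G(10) = mex{2,1,0,0} = 3
G(11) = mex{3,0,1,1,0} = 2
G(12) = mex{2,1,2,0,1} = 3
G(13) = mex{3,2,0,1,0} = 4
G(14) = mex{4,3,1,2,1} = 0
G(15) = mex{0,2,0,0,2} = 1
G(16) = mex{1,3,1,1,0} = 2
G(17) = mex{2,4,2,0,1} = 3
G(18) = mex{3,0,3,1,0} = 2
G(19) = mex{2,1,2,2,1} = 0
G(20) = mex{0,2,3,3,2} = 1

1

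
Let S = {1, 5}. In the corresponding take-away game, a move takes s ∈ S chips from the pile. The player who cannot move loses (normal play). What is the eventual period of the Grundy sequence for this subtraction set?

G(0) = 0
G(1) = mex{0} = 1
G(2) = mex{1} = 0
G(3) = mex{0} = 1
G(4) = mex{1} = 0
G(5) = mex{0,0} = 1
G(6) = mex{1,1} = 0
G(7) = mex{0,0} = 1
G(8) = mex{1,1} = 0
G(9) = mex{0,0} = 1
G(10) = mex{1,1} = 0
G(11) = mex{0,0} = 1
G(12) = mex{1,1} = 0
G(13) = mex{0,0} = 1
G(14) = mex{1,1} = 0
G(n+2) = G(n) holds for n = 0,…,4 (a full window of length max(S) = 5), so the sequence is purely periodic with period 2.

2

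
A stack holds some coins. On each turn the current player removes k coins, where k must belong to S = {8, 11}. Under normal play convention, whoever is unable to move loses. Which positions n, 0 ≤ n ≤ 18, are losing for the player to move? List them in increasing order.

n :  0  1  2  3  4  5  6  7  8  9 10 11 12 13 14 15 16 17 18
G :  0  0  0  0  0  0  0  0  1  1  1  1  1  1  1  1  2  2  2
P-positions are exactly the n with G(n) = 0.

0, 1, 2, 3, 4, 5, 6, 7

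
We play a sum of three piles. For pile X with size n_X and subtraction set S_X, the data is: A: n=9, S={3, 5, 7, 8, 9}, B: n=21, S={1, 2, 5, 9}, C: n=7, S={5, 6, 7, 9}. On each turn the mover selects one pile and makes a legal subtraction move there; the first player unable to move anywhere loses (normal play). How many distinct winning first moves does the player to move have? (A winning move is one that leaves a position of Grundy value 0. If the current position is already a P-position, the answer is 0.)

Pile A, S = {3, 5, 7, 8, 9}:
n : 0 1 2 3 4 5 6 7 8 9
G : 0 0 0 1 1 1 2 2 2 3
G_A(9) = 3.
Pile B, S = {1, 2, 5, 9}:
G(0) = 0
G(1) = mex{0} = 1
G(2) = mex{1,0} = 2
G(3) = mex{2,1} = 0
G(4) = mex{0,2} = 1
G(5) = mex{1,0,0} = 2
G(6) = mex{2,1,1} = 0
G(7) = mex{0,2,2} = 1
G(8) = mex{1,0,0} = 2
G(9) = mex{2,1,1,0} = 3
G(10) = mex{3,2,2,1} = 0
G(11) = mex{0,3,0,2} = 1
G(12) = mex{1,0,1,0} = 2
G(13) = mex{2,1,2,1} = 0
G(14) = mex{0,2,3,2} = 1
G(15) = mex{1,0,0,0} = 2
G(16) = mex{2,1,1,1} = 0
G(17) = mex{0,2,2,2} = 1
G(18) = mex{1,0,0,3} = 2
G(19) = mex{2,1,1,0} = 3
G(20) = mex{3,2,2,1} = 0
G(21) = mex{0,3,0,2} = 1
G_B(21) = 1.
Pile C, S = {5, 6, 7, 9}:
n : 0 1 2 3 4 5 6 7
G : 0 0 0 0 0 1 1 1
G_C(7) = 1.
Combined Grundy value = 3 ⊕ 1 ⊕ 1 = 3.
A winning move leaves total XOR = 0, i.e. changes one component's Grundy value g to g ⊕ X where X is the current total.
Pile A: need g' = 3⊕3 = 0. Options: 9−3→G=2, 9−5→G=1, 9−7→G=0, 9−8→G=0, 9−9→G=0. Hits: 3.
Pile B: need g' = 1⊕3 = 2. Options: 21−1→G=0, 21−2→G=3, 21−5→G=0, 21−9→G=2. Hits: 1.
Pile C: need g' = 1⊕3 = 2. Options: 7−5→G=0, 7−6→G=0, 7−7→G=0. Hits: 0.

4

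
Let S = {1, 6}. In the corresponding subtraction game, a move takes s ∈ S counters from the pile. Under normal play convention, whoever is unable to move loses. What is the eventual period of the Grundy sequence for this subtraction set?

n :  0  1  2  3  4  5  6  7  8  9 10 11 12 13 14 15
G :  0  1  0  1  0  1  2  0  1  0  1  0  1  2  0  1
G(n+7) = G(n) holds for n = 0,…,5 (a full window of length max(S) = 6), so the sequence is purely periodic with period 7.

7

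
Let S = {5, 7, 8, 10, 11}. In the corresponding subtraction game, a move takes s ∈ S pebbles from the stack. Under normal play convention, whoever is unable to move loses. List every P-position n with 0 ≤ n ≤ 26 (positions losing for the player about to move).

n :  0  1  2  3  4  5  6  7  8  9 10 11 12 13 14 15 16 17 18 19 20 21 22 23 24 25 26
G :  0  0  0  0  0  1  1  1  1  1  2  2  2  2  2  3  0  0  0  0  0  1  1  1  1  1  2
P-positions are exactly the n with G(n) = 0.

0, 1, 2, 3, 4, 16, 17, 18, 19, 20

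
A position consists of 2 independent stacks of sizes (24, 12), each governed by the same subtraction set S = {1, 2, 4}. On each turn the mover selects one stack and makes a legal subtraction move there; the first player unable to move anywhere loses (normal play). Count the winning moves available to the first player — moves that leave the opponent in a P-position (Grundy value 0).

All stacks use S = {1, 2, 4}:
G(0) = 0
G(1) = mex{0} = 1
G(2) = mex{1,0} = 2
G(3) = mex{2,1} = 0
G(4) = mex{0,2,0} = 1
G(5) = mex{1,0,1} = 2
G(6) = mex{2,1,2} = 0
G(7) = mex{0,2,0} = 1
G(8) = mex{1,0,1} = 2
G(9) = mex{2,1,2} = 0
G(10) = mex{0,2,0} = 1
G(11) = mex{1,0,1} = 2
G(12) = mex{2,1,2} = 0
G(13) = mex{0,2,0} = 1
G(14) = mex{1,0,1} = 2
G(15) = mex{2,1,2} = 0
G(16) = mex{0,2,0} = 1
G(17) = mex{1,0,1} = 2
G(18) = mex{2,1,2} = 0
G(19) = mex{0,2,0} = 1
G(20) = mex{1,0,1} = 2
G(21) = mex{2,1,2} = 0
G(22) = mex{0,2,0} = 1
G(23) = mex{1,0,1} = 2
G(24) = mex{2,1,2} = 0
Stack A: G(24) = 0.
Stack B: G(12) = 0.
Combined Grundy value = 0 ⊕ 0 = 0.
A winning move leaves total XOR = 0, i.e. changes one component's Grundy value g to g ⊕ X where X is the current total.
Stack A: target g' = 0⊕0 = 0, but every legal move changes the Grundy value (mex property), so 0 moves.
Stack B: target g' = 0⊕0 = 0, but every legal move changes the Grundy value (mex property), so 0 moves.

0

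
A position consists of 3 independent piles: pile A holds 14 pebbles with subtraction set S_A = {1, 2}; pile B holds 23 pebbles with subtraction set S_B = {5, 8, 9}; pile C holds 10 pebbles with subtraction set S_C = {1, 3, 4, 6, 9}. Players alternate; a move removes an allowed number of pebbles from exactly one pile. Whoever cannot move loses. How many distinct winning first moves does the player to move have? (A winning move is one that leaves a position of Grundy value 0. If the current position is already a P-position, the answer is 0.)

Pile A, S = {1, 2}:
n :  0  1  2  3  4  5  6  7  8  9 10 11 12 13 14
G :  0  1  2  0  1  2  0  1  2  0  1  2  0  1  2
G_A(14) = 2.
Pile B, S = {5, 8, 9}:
n :  0  1  2  3  4  5  6  7  8  9 10 11 12 13 14 15 16 17 18 19 20 21 22 23
G :  0  0  0  0  0  1  1  1  1  1  2  2  2  2  0  0  0  0  0  1  1  1  1  1
G_B(23) = 1.
Pile C, S = {1, 3, 4, 6, 9}:
G(0) = 0
G(1) = mex{0} = 1
G(2) = mex{1} = 0
G(3) = mex{0,0} = 1
G(4) = mex{1,1,0} = 2
G(5) = mex{2,0,1} = 3
G(6) = mex{3,1,0,0} = 2
G(7) = mex{2,2,1,1} = 0
G(8) = mex{0,3,2,0} = 1
G(9) = mex{1,2,3,1,0} = 4
G(10) = mex{4,0,2,2,1} = 3
G_C(10) = 3.
Combined Grundy value = 2 ⊕ 1 ⊕ 3 = 0.
A winning move leaves total XOR = 0, i.e. changes one component's Grundy value g to g ⊕ X where X is the current total.
Pile A: target g' = 2⊕0 = 2, but every legal move changes the Grundy value (mex property), so 0 moves.
Pile B: target g' = 1⊕0 = 1, but every legal move changes the Grundy value (mex property), so 0 moves.
Pile C: target g' = 3⊕0 = 3, but every legal move changes the Grundy value (mex property), so 0 moves.

0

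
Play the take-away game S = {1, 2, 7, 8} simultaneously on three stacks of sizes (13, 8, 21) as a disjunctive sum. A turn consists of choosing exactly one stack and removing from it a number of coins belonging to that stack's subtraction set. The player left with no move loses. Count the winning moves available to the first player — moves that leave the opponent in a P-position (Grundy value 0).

All stacks use S = {1, 2, 7, 8}:
G(0) = 0
G(1) = mex{0} = 1
G(2) = mex{1,0} = 2
G(3) = mex{2,1} = 0
G(4) = mex{0,2} = 1
G(5) = mex{1,0} = 2
G(6) = mex{2,1} = 0
G(7) = mex{0,2,0} = 1
G(8) = mex{1,0,1,0} = 2
G(9) = mex{2,1,2,1} = 0
G(10) = mex{0,2,0,2} = 1
G(11) = mex{1,0,1,0} = 2
G(12) = mex{2,1,2,1} = 0
G(13) = mex{0,2,0,2} = 1
G(14) = mex{1,0,1,0} = 2
G(15) = mex{2,1,2,1} = 0
G(16) = mex{0,2,0,2} = 1
G(17) = mex{1,0,1,0} = 2
G(18) = mex{2,1,2,1} = 0
G(19) = mex{0,2,0,2} = 1
G(20) = mex{1,0,1,0} = 2
G(21) = mex{2,1,2,1} = 0
Stack A: G(13) = 1.
Stack B: G(8) = 2.
Stack C: G(21) = 0.
Combined Grundy value = 1 ⊕ 2 ⊕ 0 = 3.
A winning move leaves total XOR = 0, i.e. changes one component's Grundy value g to g ⊕ X where X is the current total.
Stack A: need g' = 1⊕3 = 2. Options: 13−1→G=0, 13−2→G=2, 13−7→G=0, 13−8→G=2. Hits: 2.
Stack B: need g' = 2⊕3 = 1. Options: 8−1→G=1, 8−2→G=0, 8−7→G=1, 8−8→G=0. Hits: 2.
Stack C: need g' = 0⊕3 = 3. Options: 21−1→G=2, 21−2→G=1, 21−7→G=2, 21−8→G=1. Hits: 0.

4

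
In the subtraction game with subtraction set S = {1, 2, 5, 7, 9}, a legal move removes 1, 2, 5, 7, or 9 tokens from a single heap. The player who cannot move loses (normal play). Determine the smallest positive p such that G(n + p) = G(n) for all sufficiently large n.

n :  0  1  2  3  4  5  6  7  8  9 10 11 12 13 14 15 16 17 18 19 20 21 22 23 24 25 26 27 28 29
G :  0  1  2  0  1  2  0  1  2  3  4  5  3  4  0  1  2  0  1  2  0  1  2  3  4  5  3  4  0  1
G(n+14) = G(n) holds for n = 0,…,8 (a full window of length max(S) = 9), so the sequence is purely periodic with period 14.

14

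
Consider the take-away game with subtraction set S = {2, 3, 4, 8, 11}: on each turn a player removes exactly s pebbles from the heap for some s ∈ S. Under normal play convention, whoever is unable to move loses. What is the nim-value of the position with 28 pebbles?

G(0) = 0
G(1) = mex{} = 0
G(2) = mex{0} = 1
G(3) = mex{0,0} = 1
G(4) = mex{1,0,0} = 2
G(5) = mex{1,1,0} = 2
G(6) = mex{2,1,1} = 0
G(7) = mex{2,2,1} = 0
G(8) = mex{0,2,2,0} = 1
G(9) = mex{0,0,2,0} = 1
G(10) = mex{1,0,0,1} = 2
G(11) = mex{1,1,0,1,0} = 2
G(12) = mex{2,1,1,2,0} = 3
G(13) = mex{2,2,1,2,1} = 0
G(14) = mex{3,2,2,0,1} = 4
G(15) = mex{0,3,2,0,2} = 1
G(16) = mex{4,0,3,1,2} = 5
G(17) = mex{1,4,0,1,0} = 2
G(18) = mex{5,1,4,2,0} = 3
G(19) = mex{2,5,1,2,1} = 0
G(20) = mex{3,2,5,3,1} = 0
G(21) = mex{0,3,2,0,2} = 1
G(22) = mex{0,0,3,4,2} = 1
G(23) = mex{1,0,0,1,3} = 2
G(24) = mex{1,1,0,5,0} = 2
G(25) = mex{2,1,1,2,4} = 0
G(26) = mex{2,2,1,3,1} = 0
G(27) = mex{0,2,2,0,5} = 1
G(28) = mex{0,0,2,0,2} = 1

1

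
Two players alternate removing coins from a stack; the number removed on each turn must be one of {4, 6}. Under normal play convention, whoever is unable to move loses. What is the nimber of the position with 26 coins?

1

G(0) = 0
G(1) = mex{} = 0
G(2) = mex{} = 0
G(3) = mex{} = 0
G(4) = mex{0} = 1
G(5) = mex{0} = 1
G(6) = mex{0,0} = 1
G(7) = mex{0,0} = 1
G(8) = mex{1,0} = 2
G(9) = mex{1,0} = 2
G(10) = mex{1,1} = 0
G(11) = mex{1,1} = 0
G(12) = mex{2,1} = 0
G(13) = mex{2,1} = 0
G(14) = mex{0,2} = 1
G(15) = mex{0,2} = 1
G(16) = mex{0,0} = 1
G(17) = mex{0,0} = 1
G(18) = mex{1,0} = 2
G(19) = mex{1,0} = 2
G(20) = mex{1,1} = 0
G(21) = mex{1,1} = 0
G(22) = mex{2,1} = 0
G(23) = mex{2,1} = 0
G(24) = mex{0,2} = 1
G(25) = mex{0,2} = 1
G(26) = mex{0,0} = 1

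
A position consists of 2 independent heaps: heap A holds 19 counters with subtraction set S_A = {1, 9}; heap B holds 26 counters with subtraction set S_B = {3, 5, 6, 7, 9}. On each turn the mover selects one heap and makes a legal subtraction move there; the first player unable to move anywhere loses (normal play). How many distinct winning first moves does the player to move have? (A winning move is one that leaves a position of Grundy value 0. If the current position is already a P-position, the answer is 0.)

3

Heap A, S = {1, 9}:
n :  0  1  2  3  4  5  6  7  8  9 10 11 12 13 14 15 16 17 18 19
G :  0  1  0  1  0  1  0  1  0  1  0  1  0  1  0  1  0  1  0  1
G_A(19) = 1.
Heap B, S = {3, 5, 6, 7, 9}:
n :  0  1  2  3  4  5  6  7  8  9 10 11 12 13 14 15 16 17 18 19 20 21 22 23 24 25 26
G :  0  0  0  1  1  1  2  2  2  3  3  3  0  0  0  1  1  1  2  2  2  3  3  3  0  0  0
G_B(26) = 0.
Combined Grundy value = 1 ⊕ 0 = 1.
A winning move leaves total XOR = 0, i.e. changes one component's Grundy value g to g ⊕ X where X is the current total.
Heap A: need g' = 1⊕1 = 0. Options: 19−1→G=0, 19−9→G=0. Hits: 2.
Heap B: need g' = 0⊕1 = 1. Options: 26−3→G=3, 26−5→G=3, 26−6→G=2, 26−7→G=2, 26−9→G=1. Hits: 1.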